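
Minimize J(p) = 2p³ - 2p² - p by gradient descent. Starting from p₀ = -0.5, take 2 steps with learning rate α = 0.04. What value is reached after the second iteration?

J′(p) = 6p² - 4p - 1
p₁ = -0.5 − 0.04·2.5 = -0.6
p₂ = -0.6 − 0.04·3.56 = -0.7424

-0.7424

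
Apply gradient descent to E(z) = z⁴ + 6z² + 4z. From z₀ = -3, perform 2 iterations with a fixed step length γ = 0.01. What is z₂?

-1.28416

E′(z) = 4z³ + 12z + 4
Step 1: E′(-3) = -140; z₁ = -3 − 0.01·(-140) = -1.6
Step 2: E′(-1.6) = -31.584; z₂ = -1.6 − 0.01·(-31.584) = -1.28416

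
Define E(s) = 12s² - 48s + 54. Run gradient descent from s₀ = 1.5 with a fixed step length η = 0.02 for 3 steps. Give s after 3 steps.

E′(s) = 24s - 48
s₁ = 1.5 − 0.02·(-12) = 1.74
s₂ = 1.74 − 0.02·(-6.24) = 1.8648
s₃ = 1.8648 − 0.02·(-3.2448) = 1.929696

1.929696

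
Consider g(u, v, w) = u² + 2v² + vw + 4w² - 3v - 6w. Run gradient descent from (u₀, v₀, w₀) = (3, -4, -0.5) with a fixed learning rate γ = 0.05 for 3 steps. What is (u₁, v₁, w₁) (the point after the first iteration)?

∇g = (2u, 4v + w - 3, v + 8w - 6)
(u₁, v₁, w₁) = (3, -4, -0.5) − 0.05·(6, -19.5, -14) = (2.7, -3.025, 0.2)

(2.7, -3.025, 0.2)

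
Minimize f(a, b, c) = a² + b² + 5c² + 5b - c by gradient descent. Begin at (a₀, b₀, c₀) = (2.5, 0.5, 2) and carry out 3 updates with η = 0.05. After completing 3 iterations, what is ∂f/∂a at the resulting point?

∇f = (2a, 2b + 5, 10c - 1)
Step 1: at (2.5, 0.5, 2), ∇f = (5, 6, 19) → (2.5, 0.5, 2) − 0.05·(5, 6, 19) = (2.25, 0.2, 1.05)
Step 2: at (2.25, 0.2, 1.05), ∇f = (4.5, 5.4, 9.5) → (2.25, 0.2, 1.05) − 0.05·(4.5, 5.4, 9.5) = (2.025, -0.07, 0.575)
Step 3: at (2.025, -0.07, 0.575), ∇f = (4.05, 4.86, 4.75) → (2.025, -0.07, 0.575) − 0.05·(4.05, 4.86, 4.75) = (1.8225, -0.313, 0.3375)
∂f/∂a at (1.8225, -0.313, 0.3375) = 3.645

3.645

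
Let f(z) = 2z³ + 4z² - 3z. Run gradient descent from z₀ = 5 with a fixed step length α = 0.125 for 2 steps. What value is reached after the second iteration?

-252.85546875

f′(z) = 6z² + 8z - 3
z₁ = 5 − 0.125·187 = -18.375
z₂ = -18.375 − 0.125·1875.84375 = -252.85546875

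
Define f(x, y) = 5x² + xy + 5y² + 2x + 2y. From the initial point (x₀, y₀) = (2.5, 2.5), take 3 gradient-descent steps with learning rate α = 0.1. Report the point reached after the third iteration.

(-0.1845, -0.1845)

∇f = (10x + y + 2, x + 10y + 2)
(x₁, y₁) = (2.5, 2.5) − 0.1·(29.5, 29.5) = (-0.45, -0.45)
(x₂, y₂) = (-0.45, -0.45) − 0.1·(-2.95, -2.95) = (-0.155, -0.155)
(x₃, y₃) = (-0.155, -0.155) − 0.1·(0.295, 0.295) = (-0.1845, -0.1845)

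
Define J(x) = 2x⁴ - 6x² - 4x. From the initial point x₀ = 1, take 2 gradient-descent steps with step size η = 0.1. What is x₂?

J′(x) = 8x³ - 12x - 4
x₁ = 1 − 0.1·(-8) = 1.8
x₂ = 1.8 − 0.1·21.056 = -0.3056

-0.3056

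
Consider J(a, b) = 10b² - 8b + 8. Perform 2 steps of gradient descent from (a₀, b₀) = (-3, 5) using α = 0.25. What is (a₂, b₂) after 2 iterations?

(-3, 74)

∇J = (0, 20b - 8)
(a₁, b₁) = (-3, 5) − 0.25·(0, 92) = (-3, -18)
(a₂, b₂) = (-3, -18) − 0.25·(0, -368) = (-3, 74)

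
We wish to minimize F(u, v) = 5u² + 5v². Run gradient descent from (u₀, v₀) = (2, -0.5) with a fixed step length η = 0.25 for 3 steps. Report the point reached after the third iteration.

∇F = (10u, 10v)
Step 1: at (2, -0.5), ∇F = (20, -5) → (2, -0.5) − 0.25·(20, -5) = (-3, 0.75)
Step 2: at (-3, 0.75), ∇F = (-30, 7.5) → (-3, 0.75) − 0.25·(-30, 7.5) = (4.5, -1.125)
Step 3: at (4.5, -1.125), ∇F = (45, -11.25) → (4.5, -1.125) − 0.25·(45, -11.25) = (-6.75, 1.6875)

(-6.75, 1.6875)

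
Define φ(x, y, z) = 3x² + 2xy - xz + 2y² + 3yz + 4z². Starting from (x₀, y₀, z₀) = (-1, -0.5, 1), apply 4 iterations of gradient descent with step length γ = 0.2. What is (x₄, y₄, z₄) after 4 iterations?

∇φ = (6x + 2y - z, 2x + 4y + 3z, -x + 3y + 8z)
Step 1: at (-1, -0.5, 1), ∇φ = (-8, -1, 7.5) → (-1, -0.5, 1) − 0.2·(-8, -1, 7.5) = (0.6, -0.3, -0.5)
Step 2: at (0.6, -0.3, -0.5), ∇φ = (3.5, -1.5, -5.5) → (0.6, -0.3, -0.5) − 0.2·(3.5, -1.5, -5.5) = (-0.1, 0, 0.6)
Step 3: at (-0.1, 0, 0.6), ∇φ = (-1.2, 1.6, 4.9) → (-0.1, 0, 0.6) − 0.2·(-1.2, 1.6, 4.9) = (0.14, -0.32, -0.38)
Step 4: at (0.14, -0.32, -0.38), ∇φ = (0.58, -2.14, -4.14) → (0.14, -0.32, -0.38) − 0.2·(0.58, -2.14, -4.14) = (0.024, 0.108, 0.448)

(0.024, 0.108, 0.448)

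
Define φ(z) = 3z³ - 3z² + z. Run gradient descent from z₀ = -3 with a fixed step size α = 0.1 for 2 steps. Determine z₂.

φ′(z) = 9z² - 6z + 1
Step 1: φ′(-3) = 100; z₁ = -3 − 0.1·100 = -13
Step 2: φ′(-13) = 1600; z₂ = -13 − 0.1·1600 = -173

-173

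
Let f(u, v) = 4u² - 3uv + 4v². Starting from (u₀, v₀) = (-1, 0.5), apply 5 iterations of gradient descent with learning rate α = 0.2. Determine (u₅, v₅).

(1.86624, -1.86624)

∇f = (8u - 3v, -3u + 8v)
(u₁, v₁) = (-1, 0.5) − 0.2·(-9.5, 7) = (0.9, -0.9)
(u₂, v₂) = (0.9, -0.9) − 0.2·(9.9, -9.9) = (-1.08, 1.08)
(u₃, v₃) = (-1.08, 1.08) − 0.2·(-11.88, 11.88) = (1.296, -1.296)
(u₄, v₄) = (1.296, -1.296) − 0.2·(14.256, -14.256) = (-1.5552, 1.5552)
(u₅, v₅) = (-1.5552, 1.5552) − 0.2·(-17.1072, 17.1072) = (1.86624, -1.86624)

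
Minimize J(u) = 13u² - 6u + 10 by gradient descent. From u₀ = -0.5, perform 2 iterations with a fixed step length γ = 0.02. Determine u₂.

0.0624

J′(u) = 26u - 6
u₁ = -0.5 − 0.02·(-19) = -0.12
u₂ = -0.12 − 0.02·(-9.12) = 0.0624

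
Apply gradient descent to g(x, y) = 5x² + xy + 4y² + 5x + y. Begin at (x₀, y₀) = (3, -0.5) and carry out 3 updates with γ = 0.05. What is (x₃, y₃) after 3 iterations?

(-0.0230625, -0.318875)

∇g = (10x + y + 5, x + 8y + 1)
Step 1: at (3, -0.5), ∇g = (34.5, 0) → (3, -0.5) − 0.05·(34.5, 0) = (1.275, -0.5)
Step 2: at (1.275, -0.5), ∇g = (17.25, -1.725) → (1.275, -0.5) − 0.05·(17.25, -1.725) = (0.4125, -0.41375)
Step 3: at (0.4125, -0.41375), ∇g = (8.71125, -1.8975) → (0.4125, -0.41375) − 0.05·(8.71125, -1.8975) = (-0.0230625, -0.318875)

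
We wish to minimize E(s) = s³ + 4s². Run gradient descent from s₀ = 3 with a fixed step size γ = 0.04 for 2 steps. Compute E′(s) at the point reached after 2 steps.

E′(s) = 3s² + 8s
s₁ = 3 − 0.04·51 = 0.96
s₂ = 0.96 − 0.04·10.4448 = 0.542208
E′(s) at (0.542208) = 5.219632545792

5.219632545792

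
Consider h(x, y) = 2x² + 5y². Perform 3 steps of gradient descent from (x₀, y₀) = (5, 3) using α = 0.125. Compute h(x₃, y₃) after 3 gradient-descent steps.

0.792236328125

∇h = (4x, 10y)
(x₁, y₁) = (5, 3) − 0.125·(20, 30) = (2.5, -0.75)
(x₂, y₂) = (2.5, -0.75) − 0.125·(10, -7.5) = (1.25, 0.1875)
(x₃, y₃) = (1.25, 0.1875) − 0.125·(5, 1.875) = (0.625, -0.046875)
h(0.625, -0.046875) = 0.792236328125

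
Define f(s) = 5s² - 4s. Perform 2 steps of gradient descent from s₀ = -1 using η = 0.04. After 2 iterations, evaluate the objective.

f′(s) = 10s - 4
Step 1: f′(-1) = -14; s₁ = -1 − 0.04·(-14) = -0.44
Step 2: f′(-0.44) = -8.4; s₂ = -0.44 − 0.04·(-8.4) = -0.104
f(-0.104) = 0.47008

0.47008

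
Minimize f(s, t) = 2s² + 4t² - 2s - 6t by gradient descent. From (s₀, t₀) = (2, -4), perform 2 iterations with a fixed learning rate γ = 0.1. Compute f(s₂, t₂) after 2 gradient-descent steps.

∇f = (4s - 2, 8t - 6)
Step 1: at (2, -4), ∇f = (6, -38) → (2, -4) − 0.1·(6, -38) = (1.4, -0.2)
Step 2: at (1.4, -0.2), ∇f = (3.6, -7.6) → (1.4, -0.2) − 0.1·(3.6, -7.6) = (1.04, 0.56)
f(1.04, 0.56) = -2.0224

-2.0224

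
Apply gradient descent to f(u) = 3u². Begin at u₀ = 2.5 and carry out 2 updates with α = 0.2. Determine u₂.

f′(u) = 6u
u₁ = 2.5 − 0.2·15 = -0.5
u₂ = -0.5 − 0.2·(-3) = 0.1

0.1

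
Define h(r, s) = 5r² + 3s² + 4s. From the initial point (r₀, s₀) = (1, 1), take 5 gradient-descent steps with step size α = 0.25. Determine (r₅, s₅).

(-7.59375, -0.71875)

∇h = (10r, 6s + 4)
(r₁, s₁) = (1, 1) − 0.25·(10, 10) = (-1.5, -1.5)
(r₂, s₂) = (-1.5, -1.5) − 0.25·(-15, -5) = (2.25, -0.25)
(r₃, s₃) = (2.25, -0.25) − 0.25·(22.5, 2.5) = (-3.375, -0.875)
(r₄, s₄) = (-3.375, -0.875) − 0.25·(-33.75, -1.25) = (5.0625, -0.5625)
(r₅, s₅) = (5.0625, -0.5625) − 0.25·(50.625, 0.625) = (-7.59375, -0.71875)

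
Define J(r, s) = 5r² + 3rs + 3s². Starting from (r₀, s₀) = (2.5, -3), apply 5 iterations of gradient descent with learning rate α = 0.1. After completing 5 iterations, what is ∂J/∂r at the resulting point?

∇J = (10r + 3s, 3r + 6s)
Step 1: at (2.5, -3), ∇J = (16, -10.5) → (2.5, -3) − 0.1·(16, -10.5) = (0.9, -1.95)
Step 2: at (0.9, -1.95), ∇J = (3.15, -9) → (0.9, -1.95) − 0.1·(3.15, -9) = (0.585, -1.05)
Step 3: at (0.585, -1.05), ∇J = (2.7, -4.545) → (0.585, -1.05) − 0.1·(2.7, -4.545) = (0.315, -0.5955)
Step 4: at (0.315, -0.5955), ∇J = (1.3635, -2.628) → (0.315, -0.5955) − 0.1·(1.3635, -2.628) = (0.17865, -0.3327)
Step 5: at (0.17865, -0.3327), ∇J = (0.7884, -1.46025) → (0.17865, -0.3327) − 0.1·(0.7884, -1.46025) = (0.09981, -0.186675)
∂J/∂r at (0.09981, -0.186675) = 0.438075

0.438075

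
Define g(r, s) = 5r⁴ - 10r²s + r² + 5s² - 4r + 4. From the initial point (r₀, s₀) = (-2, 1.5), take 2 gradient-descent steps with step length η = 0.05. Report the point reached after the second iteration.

(-26.694, 7.155)

∇g = (20r³ - 20rs + 2r - 4, -10r² + 10s)
(r₁, s₁) = (-2, 1.5) − 0.05·(-108, -25) = (3.4, 2.75)
(r₂, s₂) = (3.4, 2.75) − 0.05·(601.88, -88.1) = (-26.694, 7.155)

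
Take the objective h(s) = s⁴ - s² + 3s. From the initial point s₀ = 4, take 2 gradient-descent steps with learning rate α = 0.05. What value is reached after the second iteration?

h′(s) = 4s³ - 2s + 3
Step 1: h′(4) = 251; s₁ = 4 − 0.05·251 = -8.55
Step 2: h′(-8.55) = -2480.0055; s₂ = -8.55 − 0.05·(-2480.0055) = 115.450275

115.450275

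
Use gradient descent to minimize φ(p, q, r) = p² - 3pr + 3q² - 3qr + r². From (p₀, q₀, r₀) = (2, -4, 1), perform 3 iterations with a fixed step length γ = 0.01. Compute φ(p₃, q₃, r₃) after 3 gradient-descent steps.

39.079799421296

∇φ = (2p - 3r, 6q - 3r, -3p - 3q + 2r)
Step 1: at (2, -4, 1), ∇φ = (1, -27, 8) → (2, -4, 1) − 0.01·(1, -27, 8) = (1.99, -3.73, 0.92)
Step 2: at (1.99, -3.73, 0.92), ∇φ = (1.22, -25.14, 7.06) → (1.99, -3.73, 0.92) − 0.01·(1.22, -25.14, 7.06) = (1.9778, -3.4786, 0.8494)
Step 3: at (1.9778, -3.4786, 0.8494), ∇φ = (1.4074, -23.4198, 6.2012) → (1.9778, -3.4786, 0.8494) − 0.01·(1.4074, -23.4198, 6.2012) = (1.963726, -3.244402, 0.787388)
φ(1.963726, -3.244402, 0.787388) = 39.079799421296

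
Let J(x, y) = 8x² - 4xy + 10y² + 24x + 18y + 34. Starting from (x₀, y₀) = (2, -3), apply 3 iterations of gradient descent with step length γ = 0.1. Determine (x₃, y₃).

∇J = (16x - 4y + 24, -4x + 20y + 18)
(x₁, y₁) = (2, -3) − 0.1·(68, -50) = (-4.8, 2)
(x₂, y₂) = (-4.8, 2) − 0.1·(-60.8, 77.2) = (1.28, -5.72)
(x₃, y₃) = (1.28, -5.72) − 0.1·(67.36, -101.52) = (-5.456, 4.432)

(-5.456, 4.432)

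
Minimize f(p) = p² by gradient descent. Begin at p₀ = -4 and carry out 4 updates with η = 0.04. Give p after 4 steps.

f′(p) = 2p
p₁ = -4 − 0.04·(-8) = -3.68
p₂ = -3.68 − 0.04·(-7.36) = -3.3856
p₃ = -3.3856 − 0.04·(-6.7712) = -3.114752
p₄ = -3.114752 − 0.04·(-6.229504) = -2.86557184

-2.86557184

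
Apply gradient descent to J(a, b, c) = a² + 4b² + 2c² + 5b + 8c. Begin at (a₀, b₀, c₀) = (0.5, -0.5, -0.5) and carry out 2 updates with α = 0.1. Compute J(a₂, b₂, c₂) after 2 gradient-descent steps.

-8.8768

∇J = (2a, 8b + 5, 4c + 8)
Step 1: at (0.5, -0.5, -0.5), ∇J = (1, 1, 6) → (0.5, -0.5, -0.5) − 0.1·(1, 1, 6) = (0.4, -0.6, -1.1)
Step 2: at (0.4, -0.6, -1.1), ∇J = (0.8, 0.2, 3.6) → (0.4, -0.6, -1.1) − 0.1·(0.8, 0.2, 3.6) = (0.32, -0.62, -1.46)
J(0.32, -0.62, -1.46) = -8.8768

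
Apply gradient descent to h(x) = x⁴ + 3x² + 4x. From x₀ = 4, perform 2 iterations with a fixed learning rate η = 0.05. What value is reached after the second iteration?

204.9016

h′(x) = 4x³ + 6x + 4
Step 1: h′(4) = 284; x₁ = 4 − 0.05·284 = -10.2
Step 2: h′(-10.2) = -4302.032; x₂ = -10.2 − 0.05·(-4302.032) = 204.9016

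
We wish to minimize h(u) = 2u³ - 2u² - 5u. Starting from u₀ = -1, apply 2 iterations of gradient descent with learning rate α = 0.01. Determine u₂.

-1.10815

h′(u) = 6u² - 4u - 5
u₁ = -1 − 0.01·5 = -1.05
u₂ = -1.05 − 0.01·5.815 = -1.10815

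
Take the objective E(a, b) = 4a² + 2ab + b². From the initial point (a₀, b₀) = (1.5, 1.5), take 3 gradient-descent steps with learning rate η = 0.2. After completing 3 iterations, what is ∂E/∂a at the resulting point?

-5.928

∇E = (8a + 2b, 2a + 2b)
(a₁, b₁) = (1.5, 1.5) − 0.2·(15, 6) = (-1.5, 0.3)
(a₂, b₂) = (-1.5, 0.3) − 0.2·(-11.4, -2.4) = (0.78, 0.78)
(a₃, b₃) = (0.78, 0.78) − 0.2·(7.8, 3.12) = (-0.78, 0.156)
∂E/∂a at (-0.78, 0.156) = -5.928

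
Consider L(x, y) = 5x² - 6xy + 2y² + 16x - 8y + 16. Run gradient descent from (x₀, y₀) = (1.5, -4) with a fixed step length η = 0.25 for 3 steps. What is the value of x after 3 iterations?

∇L = (10x - 6y + 16, -6x + 4y - 8)
(x₁, y₁) = (1.5, -4) − 0.25·(55, -33) = (-12.25, 4.25)
(x₂, y₂) = (-12.25, 4.25) − 0.25·(-132, 82.5) = (20.75, -16.375)
(x₃, y₃) = (20.75, -16.375) − 0.25·(321.75, -198) = (-59.6875, 33.125)
x = -59.6875

-59.6875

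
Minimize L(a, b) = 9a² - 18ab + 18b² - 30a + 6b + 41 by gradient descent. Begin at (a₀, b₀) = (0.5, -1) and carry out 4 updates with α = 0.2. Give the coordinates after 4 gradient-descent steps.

(1778.9384, -2872.3216)

∇L = (18a - 18b - 30, -18a + 36b + 6)
Step 1: at (0.5, -1), ∇L = (-3, -39) → (0.5, -1) − 0.2·(-3, -39) = (1.1, 6.8)
Step 2: at (1.1, 6.8), ∇L = (-132.6, 231) → (1.1, 6.8) − 0.2·(-132.6, 231) = (27.62, -39.4)
Step 3: at (27.62, -39.4), ∇L = (1176.36, -1909.56) → (27.62, -39.4) − 0.2·(1176.36, -1909.56) = (-207.652, 342.512)
Step 4: at (-207.652, 342.512), ∇L = (-9932.952, 16074.168) → (-207.652, 342.512) − 0.2·(-9932.952, 16074.168) = (1778.9384, -2872.3216)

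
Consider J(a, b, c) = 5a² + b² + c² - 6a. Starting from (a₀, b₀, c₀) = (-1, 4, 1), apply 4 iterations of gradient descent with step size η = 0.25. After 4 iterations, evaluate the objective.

∇J = (10a - 6, 2b, 2c)
(a₁, b₁, c₁) = (-1, 4, 1) − 0.25·(-16, 8, 2) = (3, 2, 0.5)
(a₂, b₂, c₂) = (3, 2, 0.5) − 0.25·(24, 4, 1) = (-3, 1, 0.25)
(a₃, b₃, c₃) = (-3, 1, 0.25) − 0.25·(-36, 2, 0.5) = (6, 0.5, 0.125)
(a₄, b₄, c₄) = (6, 0.5, 0.125) − 0.25·(54, 1, 0.25) = (-7.5, 0.25, 0.0625)
J(-7.5, 0.25, 0.0625) = 326.31640625

326.31640625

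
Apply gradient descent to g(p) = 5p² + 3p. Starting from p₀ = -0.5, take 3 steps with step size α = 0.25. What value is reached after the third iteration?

0.375

g′(p) = 10p + 3
p₁ = -0.5 − 0.25·(-2) = 0
p₂ = 0 − 0.25·3 = -0.75
p₃ = -0.75 − 0.25·(-4.5) = 0.375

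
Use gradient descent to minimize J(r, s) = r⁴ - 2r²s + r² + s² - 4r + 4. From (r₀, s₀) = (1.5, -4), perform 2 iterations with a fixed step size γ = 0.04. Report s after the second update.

∇J = (4r³ - 4rs + 2r - 4, -2r² + 2s)
(r₁, s₁) = (1.5, -4) − 0.04·(36.5, -12.5) = (0.04, -3.5)
(r₂, s₂) = (0.04, -3.5) − 0.04·(-3.359744, -7.0032) = (0.17438976, -3.219872)
s = -3.219872

-3.219872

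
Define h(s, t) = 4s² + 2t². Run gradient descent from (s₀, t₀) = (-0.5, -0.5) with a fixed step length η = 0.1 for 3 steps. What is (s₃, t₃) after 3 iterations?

(-0.004, -0.108)

∇h = (8s, 4t)
Step 1: at (-0.5, -0.5), ∇h = (-4, -2) → (-0.5, -0.5) − 0.1·(-4, -2) = (-0.1, -0.3)
Step 2: at (-0.1, -0.3), ∇h = (-0.8, -1.2) → (-0.1, -0.3) − 0.1·(-0.8, -1.2) = (-0.02, -0.18)
Step 3: at (-0.02, -0.18), ∇h = (-0.16, -0.72) → (-0.02, -0.18) − 0.1·(-0.16, -0.72) = (-0.004, -0.108)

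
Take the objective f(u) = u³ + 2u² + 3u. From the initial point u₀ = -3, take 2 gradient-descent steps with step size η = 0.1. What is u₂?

f′(u) = 3u² + 4u + 3
Step 1: f′(-3) = 18; u₁ = -3 − 0.1·18 = -4.8
Step 2: f′(-4.8) = 52.92; u₂ = -4.8 − 0.1·52.92 = -10.092

-10.092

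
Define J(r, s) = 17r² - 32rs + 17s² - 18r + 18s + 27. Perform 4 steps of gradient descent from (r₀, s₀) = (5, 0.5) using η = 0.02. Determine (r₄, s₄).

∇J = (34r - 32s - 18, -32r + 34s + 18)
Step 1: at (5, 0.5), ∇J = (136, -125) → (5, 0.5) − 0.02·(136, -125) = (2.28, 3)
Step 2: at (2.28, 3), ∇J = (-36.48, 47.04) → (2.28, 3) − 0.02·(-36.48, 47.04) = (3.0096, 2.0592)
Step 3: at (3.0096, 2.0592), ∇J = (18.432, -8.2944) → (3.0096, 2.0592) − 0.02·(18.432, -8.2944) = (2.64096, 2.225088)
Step 4: at (2.64096, 2.225088), ∇J = (0.589824, 9.142272) → (2.64096, 2.225088) − 0.02·(0.589824, 9.142272) = (2.62916352, 2.04224256)

(2.62916352, 2.04224256)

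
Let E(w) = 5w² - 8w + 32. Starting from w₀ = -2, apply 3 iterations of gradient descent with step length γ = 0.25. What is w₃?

10.25

E′(w) = 10w - 8
Step 1: E′(-2) = -28; w₁ = -2 − 0.25·(-28) = 5
Step 2: E′(5) = 42; w₂ = 5 − 0.25·42 = -5.5
Step 3: E′(-5.5) = -63; w₃ = -5.5 − 0.25·(-63) = 10.25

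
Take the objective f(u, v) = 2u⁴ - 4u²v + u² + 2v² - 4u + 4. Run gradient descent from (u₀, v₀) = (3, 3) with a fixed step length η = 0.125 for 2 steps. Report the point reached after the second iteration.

∇f = (8u³ - 8uv + 2u - 4, -4u² + 4v)
(u₁, v₁) = (3, 3) − 0.125·(146, -24) = (-15.25, 6)
(u₂, v₂) = (-15.25, 6) − 0.125·(-27675.125, -906.25) = (3444.140625, 119.28125)

(3444.140625, 119.28125)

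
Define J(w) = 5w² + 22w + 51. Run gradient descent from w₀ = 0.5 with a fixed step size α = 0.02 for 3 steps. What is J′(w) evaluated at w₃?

J′(w) = 10w + 22
Step 1: J′(0.5) = 27; w₁ = 0.5 − 0.02·27 = -0.04
Step 2: J′(-0.04) = 21.6; w₂ = -0.04 − 0.02·21.6 = -0.472
Step 3: J′(-0.472) = 17.28; w₃ = -0.472 − 0.02·17.28 = -0.8176
J′(w) at (-0.8176) = 13.824

13.824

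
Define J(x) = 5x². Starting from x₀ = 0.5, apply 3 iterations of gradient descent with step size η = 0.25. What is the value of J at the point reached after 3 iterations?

J′(x) = 10x
x₁ = 0.5 − 0.25·5 = -0.75
x₂ = -0.75 − 0.25·(-7.5) = 1.125
x₃ = 1.125 − 0.25·11.25 = -1.6875
J(-1.6875) = 14.23828125

14.23828125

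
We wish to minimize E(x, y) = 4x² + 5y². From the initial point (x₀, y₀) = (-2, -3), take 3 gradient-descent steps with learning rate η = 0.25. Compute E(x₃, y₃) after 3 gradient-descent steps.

∇E = (8x, 10y)
(x₁, y₁) = (-2, -3) − 0.25·(-16, -30) = (2, 4.5)
(x₂, y₂) = (2, 4.5) − 0.25·(16, 45) = (-2, -6.75)
(x₃, y₃) = (-2, -6.75) − 0.25·(-16, -67.5) = (2, 10.125)
E(2, 10.125) = 528.578125

528.578125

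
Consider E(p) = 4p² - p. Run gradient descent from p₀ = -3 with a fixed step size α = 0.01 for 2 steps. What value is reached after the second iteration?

-2.52

E′(p) = 8p - 1
Step 1: E′(-3) = -25; p₁ = -3 − 0.01·(-25) = -2.75
Step 2: E′(-2.75) = -23; p₂ = -2.75 − 0.01·(-23) = -2.52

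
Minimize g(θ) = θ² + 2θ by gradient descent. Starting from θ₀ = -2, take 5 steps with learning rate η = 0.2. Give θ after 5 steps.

-1.07776

g′(θ) = 2θ + 2
Step 1: g′(-2) = -2; θ₁ = -2 − 0.2·(-2) = -1.6
Step 2: g′(-1.6) = -1.2; θ₂ = -1.6 − 0.2·(-1.2) = -1.36
Step 3: g′(-1.36) = -0.72; θ₃ = -1.36 − 0.2·(-0.72) = -1.216
Step 4: g′(-1.216) = -0.432; θ₄ = -1.216 − 0.2·(-0.432) = -1.1296
Step 5: g′(-1.1296) = -0.2592; θ₅ = -1.1296 − 0.2·(-0.2592) = -1.07776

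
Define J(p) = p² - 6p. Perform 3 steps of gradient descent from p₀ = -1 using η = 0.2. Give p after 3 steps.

J′(p) = 2p - 6
p₁ = -1 − 0.2·(-8) = 0.6
p₂ = 0.6 − 0.2·(-4.8) = 1.56
p₃ = 1.56 − 0.2·(-2.88) = 2.136

2.136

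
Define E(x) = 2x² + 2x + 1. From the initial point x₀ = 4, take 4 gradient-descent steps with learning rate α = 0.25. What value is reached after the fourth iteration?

E′(x) = 4x + 2
x₁ = 4 − 0.25·18 = -0.5
x₂ = -0.5 − 0.25·0 = -0.5
x₃ = -0.5 − 0.25·0 = -0.5
x₄ = -0.5 − 0.25·0 = -0.5

-0.5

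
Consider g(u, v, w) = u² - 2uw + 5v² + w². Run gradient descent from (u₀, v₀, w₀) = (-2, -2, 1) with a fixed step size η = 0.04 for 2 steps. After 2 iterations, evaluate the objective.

∇g = (2u - 2w, 10v, -2u + 2w)
Step 1: at (-2, -2, 1), ∇g = (-6, -20, 6) → (-2, -2, 1) − 0.04·(-6, -20, 6) = (-1.76, -1.2, 0.76)
Step 2: at (-1.76, -1.2, 0.76), ∇g = (-5.04, -12, 5.04) → (-1.76, -1.2, 0.76) − 0.04·(-5.04, -12, 5.04) = (-1.5584, -0.72, 0.5584)
g(-1.5584, -0.72, 0.5584) = 7.07284224

7.07284224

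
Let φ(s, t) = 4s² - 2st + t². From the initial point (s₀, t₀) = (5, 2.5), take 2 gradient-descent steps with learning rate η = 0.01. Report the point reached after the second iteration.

(4.329, 2.592)

∇φ = (8s - 2t, -2s + 2t)
Step 1: at (5, 2.5), ∇φ = (35, -5) → (5, 2.5) − 0.01·(35, -5) = (4.65, 2.55)
Step 2: at (4.65, 2.55), ∇φ = (32.1, -4.2) → (4.65, 2.55) − 0.01·(32.1, -4.2) = (4.329, 2.592)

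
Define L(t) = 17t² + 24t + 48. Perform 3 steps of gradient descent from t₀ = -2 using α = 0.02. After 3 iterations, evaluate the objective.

39.559981826048

L′(t) = 34t + 24
Step 1: L′(-2) = -44; t₁ = -2 − 0.02·(-44) = -1.12
Step 2: L′(-1.12) = -14.08; t₂ = -1.12 − 0.02·(-14.08) = -0.8384
Step 3: L′(-0.8384) = -4.5056; t₃ = -0.8384 − 0.02·(-4.5056) = -0.748288
L(-0.748288) = 39.559981826048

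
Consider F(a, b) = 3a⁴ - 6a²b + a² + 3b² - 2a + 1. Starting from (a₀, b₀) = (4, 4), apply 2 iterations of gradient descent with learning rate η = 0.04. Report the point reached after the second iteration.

(3358.70288896, 94.441216)

∇F = (12a³ - 12ab + 2a - 2, -6a² + 6b)
Step 1: at (4, 4), ∇F = (582, -72) → (4, 4) − 0.04·(582, -72) = (-19.28, 6.88)
Step 2: at (-19.28, 6.88), ∇F = (-84449.572224, -2189.0304) → (-19.28, 6.88) − 0.04·(-84449.572224, -2189.0304) = (3358.70288896, 94.441216)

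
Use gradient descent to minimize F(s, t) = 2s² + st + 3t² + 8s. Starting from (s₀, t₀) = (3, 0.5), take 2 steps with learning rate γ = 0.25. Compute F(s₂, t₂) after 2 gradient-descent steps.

-6.4892578125

∇F = (4s + t + 8, s + 6t)
Step 1: at (3, 0.5), ∇F = (20.5, 6) → (3, 0.5) − 0.25·(20.5, 6) = (-2.125, -1)
Step 2: at (-2.125, -1), ∇F = (-1.5, -8.125) → (-2.125, -1) − 0.25·(-1.5, -8.125) = (-1.75, 1.03125)
F(-1.75, 1.03125) = -6.4892578125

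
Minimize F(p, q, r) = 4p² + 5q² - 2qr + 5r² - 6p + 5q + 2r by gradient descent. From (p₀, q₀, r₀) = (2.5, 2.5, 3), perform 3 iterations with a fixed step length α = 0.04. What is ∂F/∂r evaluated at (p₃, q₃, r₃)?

8.228928

∇F = (8p - 6, 10q - 2r + 5, -2q + 10r + 2)
(p₁, q₁, r₁) = (2.5, 2.5, 3) − 0.04·(14, 24, 27) = (1.94, 1.54, 1.92)
(p₂, q₂, r₂) = (1.94, 1.54, 1.92) − 0.04·(9.52, 16.56, 18.12) = (1.5592, 0.8776, 1.1952)
(p₃, q₃, r₃) = (1.5592, 0.8776, 1.1952) − 0.04·(6.4736, 11.3856, 12.1968) = (1.300256, 0.422176, 0.707328)
∂F/∂r at (1.300256, 0.422176, 0.707328) = 8.228928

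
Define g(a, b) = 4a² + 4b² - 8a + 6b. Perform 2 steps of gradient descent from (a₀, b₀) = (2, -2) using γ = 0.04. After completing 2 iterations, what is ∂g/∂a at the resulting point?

3.6992

∇g = (8a - 8, 8b + 6)
Step 1: at (2, -2), ∇g = (8, -10) → (2, -2) − 0.04·(8, -10) = (1.68, -1.6)
Step 2: at (1.68, -1.6), ∇g = (5.44, -6.8) → (1.68, -1.6) − 0.04·(5.44, -6.8) = (1.4624, -1.328)
∂g/∂a at (1.4624, -1.328) = 3.6992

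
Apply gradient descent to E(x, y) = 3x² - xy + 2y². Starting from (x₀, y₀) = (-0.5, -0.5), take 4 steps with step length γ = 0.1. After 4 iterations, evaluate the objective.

∇E = (6x - y, -x + 4y)
(x₁, y₁) = (-0.5, -0.5) − 0.1·(-2.5, -1.5) = (-0.25, -0.35)
(x₂, y₂) = (-0.25, -0.35) − 0.1·(-1.15, -1.15) = (-0.135, -0.235)
(x₃, y₃) = (-0.135, -0.235) − 0.1·(-0.575, -0.805) = (-0.0775, -0.1545)
(x₄, y₄) = (-0.0775, -0.1545) − 0.1·(-0.3105, -0.5405) = (-0.04645, -0.10045)
E(-0.04645, -0.10045) = 0.02198731

0.02198731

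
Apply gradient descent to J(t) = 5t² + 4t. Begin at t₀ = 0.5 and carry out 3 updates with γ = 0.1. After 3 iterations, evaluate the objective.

J′(t) = 10t + 4
t₁ = 0.5 − 0.1·9 = -0.4
t₂ = -0.4 − 0.1·0 = -0.4
t₃ = -0.4 − 0.1·0 = -0.4
J(-0.4) = -0.8

-0.8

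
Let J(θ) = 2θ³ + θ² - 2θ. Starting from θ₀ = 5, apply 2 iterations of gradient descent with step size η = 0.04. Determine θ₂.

J′(θ) = 6θ² + 2θ - 2
Step 1: J′(5) = 158; θ₁ = 5 − 0.04·158 = -1.32
Step 2: J′(-1.32) = 5.8144; θ₂ = -1.32 − 0.04·5.8144 = -1.552576

-1.552576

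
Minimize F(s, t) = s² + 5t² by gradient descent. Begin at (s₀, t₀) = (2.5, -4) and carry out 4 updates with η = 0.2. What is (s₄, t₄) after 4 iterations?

(0.324, -4)

∇F = (2s, 10t)
(s₁, t₁) = (2.5, -4) − 0.2·(5, -40) = (1.5, 4)
(s₂, t₂) = (1.5, 4) − 0.2·(3, 40) = (0.9, -4)
(s₃, t₃) = (0.9, -4) − 0.2·(1.8, -40) = (0.54, 4)
(s₄, t₄) = (0.54, 4) − 0.2·(1.08, 40) = (0.324, -4)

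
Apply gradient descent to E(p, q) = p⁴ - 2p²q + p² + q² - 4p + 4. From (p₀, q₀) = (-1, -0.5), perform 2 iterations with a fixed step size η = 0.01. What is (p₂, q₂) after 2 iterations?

∇E = (4p³ - 4pq + 2p - 4, -2p² + 2q)
(p₁, q₁) = (-1, -0.5) − 0.01·(-12, -3) = (-0.88, -0.47)
(p₂, q₂) = (-0.88, -0.47) − 0.01·(-10.140288, -2.4888) = (-0.77859712, -0.445112)

(-0.77859712, -0.445112)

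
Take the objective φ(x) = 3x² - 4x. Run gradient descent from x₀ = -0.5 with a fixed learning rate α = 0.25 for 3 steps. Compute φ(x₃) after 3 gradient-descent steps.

φ′(x) = 6x - 4
Step 1: φ′(-0.5) = -7; x₁ = -0.5 − 0.25·(-7) = 1.25
Step 2: φ′(1.25) = 3.5; x₂ = 1.25 − 0.25·3.5 = 0.375
Step 3: φ′(0.375) = -1.75; x₃ = 0.375 − 0.25·(-1.75) = 0.8125
φ(0.8125) = -1.26953125

-1.26953125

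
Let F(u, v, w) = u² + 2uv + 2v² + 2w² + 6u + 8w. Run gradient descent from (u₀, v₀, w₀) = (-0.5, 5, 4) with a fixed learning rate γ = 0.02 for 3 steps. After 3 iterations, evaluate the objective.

50.676288574464

∇F = (2u + 2v + 6, 2u + 4v, 4w + 8)
(u₁, v₁, w₁) = (-0.5, 5, 4) − 0.02·(15, 19, 24) = (-0.8, 4.62, 3.52)
(u₂, v₂, w₂) = (-0.8, 4.62, 3.52) − 0.02·(13.64, 16.88, 22.08) = (-1.0728, 4.2824, 3.0784)
(u₃, v₃, w₃) = (-1.0728, 4.2824, 3.0784) − 0.02·(12.4192, 14.984, 20.3136) = (-1.321184, 3.98272, 2.672128)
F(-1.321184, 3.98272, 2.672128) = 50.676288574464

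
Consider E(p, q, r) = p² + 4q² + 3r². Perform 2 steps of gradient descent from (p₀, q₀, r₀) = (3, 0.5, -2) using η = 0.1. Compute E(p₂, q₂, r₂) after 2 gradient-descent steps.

∇E = (2p, 8q, 6r)
(p₁, q₁, r₁) = (3, 0.5, -2) − 0.1·(6, 4, -12) = (2.4, 0.1, -0.8)
(p₂, q₂, r₂) = (2.4, 0.1, -0.8) − 0.1·(4.8, 0.8, -4.8) = (1.92, 0.02, -0.32)
E(1.92, 0.02, -0.32) = 3.9952

3.9952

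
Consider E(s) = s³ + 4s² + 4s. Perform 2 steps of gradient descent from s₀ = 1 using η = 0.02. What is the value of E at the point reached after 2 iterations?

E′(s) = 3s² + 8s + 4
s₁ = 1 − 0.02·15 = 0.7
s₂ = 0.7 − 0.02·11.07 = 0.4786
E(0.4786) = 2.940258979656

2.940258979656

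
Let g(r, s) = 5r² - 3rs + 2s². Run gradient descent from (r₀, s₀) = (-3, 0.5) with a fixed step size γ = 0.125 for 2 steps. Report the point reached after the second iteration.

∇g = (10r - 3s, -3r + 4s)
Step 1: at (-3, 0.5), ∇g = (-31.5, 11) → (-3, 0.5) − 0.125·(-31.5, 11) = (0.9375, -0.875)
Step 2: at (0.9375, -0.875), ∇g = (12, -6.3125) → (0.9375, -0.875) − 0.125·(12, -6.3125) = (-0.5625, -0.0859375)

(-0.5625, -0.0859375)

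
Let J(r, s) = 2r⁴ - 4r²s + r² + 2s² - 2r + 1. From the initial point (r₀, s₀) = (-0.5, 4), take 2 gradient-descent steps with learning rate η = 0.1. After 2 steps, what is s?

∇J = (8r³ - 8rs + 2r - 2, -4r² + 4s)
Step 1: at (-0.5, 4), ∇J = (12, 15) → (-0.5, 4) − 0.1·(12, 15) = (-1.7, 2.5)
Step 2: at (-1.7, 2.5), ∇J = (-10.704, -1.56) → (-1.7, 2.5) − 0.1·(-10.704, -1.56) = (-0.6296, 2.656)
s = 2.656

2.656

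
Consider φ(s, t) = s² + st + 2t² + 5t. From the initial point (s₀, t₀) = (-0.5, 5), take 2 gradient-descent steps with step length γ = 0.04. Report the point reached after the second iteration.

(-0.768, 3.2032)

∇φ = (2s + t, s + 4t + 5)
(s₁, t₁) = (-0.5, 5) − 0.04·(4, 24.5) = (-0.66, 4.02)
(s₂, t₂) = (-0.66, 4.02) − 0.04·(2.7, 20.42) = (-0.768, 3.2032)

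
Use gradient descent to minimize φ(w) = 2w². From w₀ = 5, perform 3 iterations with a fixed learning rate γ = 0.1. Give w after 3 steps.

φ′(w) = 4w
w₁ = 5 − 0.1·20 = 3
w₂ = 3 − 0.1·12 = 1.8
w₃ = 1.8 − 0.1·7.2 = 1.08

1.08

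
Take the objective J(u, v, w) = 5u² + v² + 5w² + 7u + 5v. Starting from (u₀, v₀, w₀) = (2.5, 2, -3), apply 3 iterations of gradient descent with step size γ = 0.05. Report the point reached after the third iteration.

∇J = (10u + 7, 2v + 5, 10w)
(u₁, v₁, w₁) = (2.5, 2, -3) − 0.05·(32, 9, -30) = (0.9, 1.55, -1.5)
(u₂, v₂, w₂) = (0.9, 1.55, -1.5) − 0.05·(16, 8.1, -15) = (0.1, 1.145, -0.75)
(u₃, v₃, w₃) = (0.1, 1.145, -0.75) − 0.05·(8, 7.29, -7.5) = (-0.3, 0.7805, -0.375)

(-0.3, 0.7805, -0.375)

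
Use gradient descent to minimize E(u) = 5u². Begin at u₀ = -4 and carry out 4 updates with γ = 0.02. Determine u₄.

E′(u) = 10u
Step 1: E′(-4) = -40; u₁ = -4 − 0.02·(-40) = -3.2
Step 2: E′(-3.2) = -32; u₂ = -3.2 − 0.02·(-32) = -2.56
Step 3: E′(-2.56) = -25.6; u₃ = -2.56 − 0.02·(-25.6) = -2.048
Step 4: E′(-2.048) = -20.48; u₄ = -2.048 − 0.02·(-20.48) = -1.6384

-1.6384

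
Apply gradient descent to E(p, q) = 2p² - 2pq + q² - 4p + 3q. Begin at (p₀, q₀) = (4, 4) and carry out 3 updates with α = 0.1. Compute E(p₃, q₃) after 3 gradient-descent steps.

∇E = (4p - 2q - 4, -2p + 2q + 3)
Step 1: at (4, 4), ∇E = (4, 3) → (4, 4) − 0.1·(4, 3) = (3.6, 3.7)
Step 2: at (3.6, 3.7), ∇E = (3, 3.2) → (3.6, 3.7) − 0.1·(3, 3.2) = (3.3, 3.38)
Step 3: at (3.3, 3.38), ∇E = (2.44, 3.16) → (3.3, 3.38) − 0.1·(2.44, 3.16) = (3.056, 3.064)
E(3.056, 3.064) = 6.3072

6.3072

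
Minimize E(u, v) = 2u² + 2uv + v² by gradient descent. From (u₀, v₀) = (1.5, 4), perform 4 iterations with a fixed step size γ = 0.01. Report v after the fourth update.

3.58898936

∇E = (4u + 2v, 2u + 2v)
(u₁, v₁) = (1.5, 4) − 0.01·(14, 11) = (1.36, 3.89)
(u₂, v₂) = (1.36, 3.89) − 0.01·(13.22, 10.5) = (1.2278, 3.785)
(u₃, v₃) = (1.2278, 3.785) − 0.01·(12.4812, 10.0256) = (1.102988, 3.684744)
(u₄, v₄) = (1.102988, 3.684744) − 0.01·(11.78144, 9.575464) = (0.9851736, 3.58898936)
v = 3.58898936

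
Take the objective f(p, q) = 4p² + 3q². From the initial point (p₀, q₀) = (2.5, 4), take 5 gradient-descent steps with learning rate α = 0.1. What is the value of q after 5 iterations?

0.04096

∇f = (8p, 6q)
(p₁, q₁) = (2.5, 4) − 0.1·(20, 24) = (0.5, 1.6)
(p₂, q₂) = (0.5, 1.6) − 0.1·(4, 9.6) = (0.1, 0.64)
(p₃, q₃) = (0.1, 0.64) − 0.1·(0.8, 3.84) = (0.02, 0.256)
(p₄, q₄) = (0.02, 0.256) − 0.1·(0.16, 1.536) = (0.004, 0.1024)
(p₅, q₅) = (0.004, 0.1024) − 0.1·(0.032, 0.6144) = (0.0008, 0.04096)
q = 0.04096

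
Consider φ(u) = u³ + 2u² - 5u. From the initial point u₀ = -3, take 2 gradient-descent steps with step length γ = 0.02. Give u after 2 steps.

-3.4584

φ′(u) = 3u² + 4u - 5
u₁ = -3 − 0.02·10 = -3.2
u₂ = -3.2 − 0.02·12.92 = -3.4584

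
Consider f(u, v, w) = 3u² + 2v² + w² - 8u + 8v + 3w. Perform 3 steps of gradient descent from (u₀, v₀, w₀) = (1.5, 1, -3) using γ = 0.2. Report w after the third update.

-1.824

∇f = (6u - 8, 4v + 8, 2w + 3)
Step 1: at (1.5, 1, -3), ∇f = (1, 12, -3) → (1.5, 1, -3) − 0.2·(1, 12, -3) = (1.3, -1.4, -2.4)
Step 2: at (1.3, -1.4, -2.4), ∇f = (-0.2, 2.4, -1.8) → (1.3, -1.4, -2.4) − 0.2·(-0.2, 2.4, -1.8) = (1.34, -1.88, -2.04)
Step 3: at (1.34, -1.88, -2.04), ∇f = (0.04, 0.48, -1.08) → (1.34, -1.88, -2.04) − 0.2·(0.04, 0.48, -1.08) = (1.332, -1.976, -1.824)
w = -1.824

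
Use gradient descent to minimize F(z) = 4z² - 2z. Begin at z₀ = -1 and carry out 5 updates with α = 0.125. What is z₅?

F′(z) = 8z - 2
z₁ = -1 − 0.125·(-10) = 0.25
z₂ = 0.25 − 0.125·0 = 0.25
z₃ = 0.25 − 0.125·0 = 0.25
z₄ = 0.25 − 0.125·0 = 0.25
z₅ = 0.25 − 0.125·0 = 0.25

0.25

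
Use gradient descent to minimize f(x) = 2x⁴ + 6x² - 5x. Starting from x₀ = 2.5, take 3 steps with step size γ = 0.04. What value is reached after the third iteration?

f′(x) = 8x³ + 12x - 5
x₁ = 2.5 − 0.04·150 = -3.5
x₂ = -3.5 − 0.04·(-390) = 12.1
x₃ = 12.1 − 0.04·14312.688 = -560.40752

-560.40752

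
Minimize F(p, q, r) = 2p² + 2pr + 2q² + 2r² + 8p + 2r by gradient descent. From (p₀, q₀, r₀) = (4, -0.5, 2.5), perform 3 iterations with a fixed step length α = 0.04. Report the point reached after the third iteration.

(1.2112, -0.296352, 0.707104)

∇F = (4p + 2r + 8, 4q, 2p + 4r + 2)
(p₁, q₁, r₁) = (4, -0.5, 2.5) − 0.04·(29, -2, 20) = (2.84, -0.42, 1.7)
(p₂, q₂, r₂) = (2.84, -0.42, 1.7) − 0.04·(22.76, -1.68, 14.48) = (1.9296, -0.3528, 1.1208)
(p₃, q₃, r₃) = (1.9296, -0.3528, 1.1208) − 0.04·(17.96, -1.4112, 10.3424) = (1.2112, -0.296352, 0.707104)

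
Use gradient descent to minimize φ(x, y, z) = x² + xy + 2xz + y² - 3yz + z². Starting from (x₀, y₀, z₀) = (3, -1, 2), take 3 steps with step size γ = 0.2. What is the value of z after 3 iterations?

-1.248

∇φ = (2x + y + 2z, x + 2y - 3z, 2x - 3y + 2z)
(x₁, y₁, z₁) = (3, -1, 2) − 0.2·(9, -5, 13) = (1.2, 0, -0.6)
(x₂, y₂, z₂) = (1.2, 0, -0.6) − 0.2·(1.2, 3, 1.2) = (0.96, -0.6, -0.84)
(x₃, y₃, z₃) = (0.96, -0.6, -0.84) − 0.2·(-0.36, 2.28, 2.04) = (1.032, -1.056, -1.248)
z = -1.248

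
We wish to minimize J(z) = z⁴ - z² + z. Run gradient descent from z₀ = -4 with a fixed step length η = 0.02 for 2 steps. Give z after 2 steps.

0.89115328

J′(z) = 4z³ - 2z + 1
z₁ = -4 − 0.02·(-247) = 0.94
z₂ = 0.94 − 0.02·2.442336 = 0.89115328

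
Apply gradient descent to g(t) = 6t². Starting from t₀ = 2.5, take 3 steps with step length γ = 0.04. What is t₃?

0.35152

g′(t) = 12t
Step 1: g′(2.5) = 30; t₁ = 2.5 − 0.04·30 = 1.3
Step 2: g′(1.3) = 15.6; t₂ = 1.3 − 0.04·15.6 = 0.676
Step 3: g′(0.676) = 8.112; t₃ = 0.676 − 0.04·8.112 = 0.35152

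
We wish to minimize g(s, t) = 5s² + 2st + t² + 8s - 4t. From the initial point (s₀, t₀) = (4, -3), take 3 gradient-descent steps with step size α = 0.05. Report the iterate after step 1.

(1.9, -2.9)

∇g = (10s + 2t + 8, 2s + 2t - 4)
Step 1: at (4, -3), ∇g = (42, -2) → (4, -3) − 0.05·(42, -2) = (1.9, -2.9)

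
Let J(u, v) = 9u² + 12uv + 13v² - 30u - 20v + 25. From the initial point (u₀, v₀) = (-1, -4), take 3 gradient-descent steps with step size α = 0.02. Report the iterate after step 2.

(1.496, -0.4352)

∇J = (18u + 12v - 30, 12u + 26v - 20)
(u₁, v₁) = (-1, -4) − 0.02·(-96, -136) = (0.92, -1.28)
(u₂, v₂) = (0.92, -1.28) − 0.02·(-28.8, -42.24) = (1.496, -0.4352)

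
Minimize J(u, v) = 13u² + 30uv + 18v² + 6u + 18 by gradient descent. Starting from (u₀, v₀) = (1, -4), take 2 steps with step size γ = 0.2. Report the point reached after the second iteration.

∇J = (26u + 30v + 6, 30u + 36v)
(u₁, v₁) = (1, -4) − 0.2·(-88, -114) = (18.6, 18.8)
(u₂, v₂) = (18.6, 18.8) − 0.2·(1053.6, 1234.8) = (-192.12, -228.16)

(-192.12, -228.16)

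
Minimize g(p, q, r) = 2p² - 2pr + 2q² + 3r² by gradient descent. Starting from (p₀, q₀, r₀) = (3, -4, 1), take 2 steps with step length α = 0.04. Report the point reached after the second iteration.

∇g = (4p - 2r, 4q, -2p + 6r)
Step 1: at (3, -4, 1), ∇g = (10, -16, 0) → (3, -4, 1) − 0.04·(10, -16, 0) = (2.6, -3.36, 1)
Step 2: at (2.6, -3.36, 1), ∇g = (8.4, -13.44, 0.8) → (2.6, -3.36, 1) − 0.04·(8.4, -13.44, 0.8) = (2.264, -2.8224, 0.968)

(2.264, -2.8224, 0.968)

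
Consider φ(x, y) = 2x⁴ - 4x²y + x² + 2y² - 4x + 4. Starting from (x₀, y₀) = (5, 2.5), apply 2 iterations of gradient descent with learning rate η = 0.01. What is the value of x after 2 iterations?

∇φ = (8x³ - 8xy + 2x - 4, -4x² + 4y)
(x₁, y₁) = (5, 2.5) − 0.01·(906, -90) = (-4.06, 3.4)
(x₂, y₂) = (-4.06, 3.4) − 0.01·(-437.075328, -52.3344) = (0.31075328, 3.923344)
x = 0.31075328

0.31075328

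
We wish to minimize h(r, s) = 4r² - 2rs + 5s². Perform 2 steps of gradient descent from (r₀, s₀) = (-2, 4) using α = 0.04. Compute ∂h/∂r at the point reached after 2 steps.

∇h = (8r - 2s, -2r + 10s)
(r₁, s₁) = (-2, 4) − 0.04·(-24, 44) = (-1.04, 2.24)
(r₂, s₂) = (-1.04, 2.24) − 0.04·(-12.8, 24.48) = (-0.528, 1.2608)
∂h/∂r at (-0.528, 1.2608) = -6.7456

-6.7456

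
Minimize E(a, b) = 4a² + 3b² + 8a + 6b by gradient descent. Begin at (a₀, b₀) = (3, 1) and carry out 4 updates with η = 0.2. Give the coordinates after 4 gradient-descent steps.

∇E = (8a + 8, 6b + 6)
Step 1: at (3, 1), ∇E = (32, 12) → (3, 1) − 0.2·(32, 12) = (-3.4, -1.4)
Step 2: at (-3.4, -1.4), ∇E = (-19.2, -2.4) → (-3.4, -1.4) − 0.2·(-19.2, -2.4) = (0.44, -0.92)
Step 3: at (0.44, -0.92), ∇E = (11.52, 0.48) → (0.44, -0.92) − 0.2·(11.52, 0.48) = (-1.864, -1.016)
Step 4: at (-1.864, -1.016), ∇E = (-6.912, -0.096) → (-1.864, -1.016) − 0.2·(-6.912, -0.096) = (-0.4816, -0.9968)

(-0.4816, -0.9968)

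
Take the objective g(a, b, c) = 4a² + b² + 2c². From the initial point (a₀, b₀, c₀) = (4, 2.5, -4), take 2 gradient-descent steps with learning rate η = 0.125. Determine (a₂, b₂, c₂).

∇g = (8a, 2b, 4c)
Step 1: at (4, 2.5, -4), ∇g = (32, 5, -16) → (4, 2.5, -4) − 0.125·(32, 5, -16) = (0, 1.875, -2)
Step 2: at (0, 1.875, -2), ∇g = (0, 3.75, -8) → (0, 1.875, -2) − 0.125·(0, 3.75, -8) = (0, 1.40625, -1)

(0, 1.40625, -1)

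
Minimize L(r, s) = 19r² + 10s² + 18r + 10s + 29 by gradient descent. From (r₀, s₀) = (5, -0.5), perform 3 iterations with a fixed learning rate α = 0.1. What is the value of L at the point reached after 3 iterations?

274344.633056

∇L = (38r + 18, 20s + 10)
Step 1: at (5, -0.5), ∇L = (208, 0) → (5, -0.5) − 0.1·(208, 0) = (-15.8, -0.5)
Step 2: at (-15.8, -0.5), ∇L = (-582.4, 0) → (-15.8, -0.5) − 0.1·(-582.4, 0) = (42.44, -0.5)
Step 3: at (42.44, -0.5), ∇L = (1630.72, 0) → (42.44, -0.5) − 0.1·(1630.72, 0) = (-120.632, -0.5)
L(-120.632, -0.5) = 274344.633056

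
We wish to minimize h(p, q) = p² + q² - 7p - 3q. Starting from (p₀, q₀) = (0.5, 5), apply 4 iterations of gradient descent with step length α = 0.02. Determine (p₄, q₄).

∇h = (2p - 7, 2q - 3)
Step 1: at (0.5, 5), ∇h = (-6, 7) → (0.5, 5) − 0.02·(-6, 7) = (0.62, 4.86)
Step 2: at (0.62, 4.86), ∇h = (-5.76, 6.72) → (0.62, 4.86) − 0.02·(-5.76, 6.72) = (0.7352, 4.7256)
Step 3: at (0.7352, 4.7256), ∇h = (-5.5296, 6.4512) → (0.7352, 4.7256) − 0.02·(-5.5296, 6.4512) = (0.845792, 4.596576)
Step 4: at (0.845792, 4.596576), ∇h = (-5.308416, 6.193152) → (0.845792, 4.596576) − 0.02·(-5.308416, 6.193152) = (0.95196032, 4.47271296)

(0.95196032, 4.47271296)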